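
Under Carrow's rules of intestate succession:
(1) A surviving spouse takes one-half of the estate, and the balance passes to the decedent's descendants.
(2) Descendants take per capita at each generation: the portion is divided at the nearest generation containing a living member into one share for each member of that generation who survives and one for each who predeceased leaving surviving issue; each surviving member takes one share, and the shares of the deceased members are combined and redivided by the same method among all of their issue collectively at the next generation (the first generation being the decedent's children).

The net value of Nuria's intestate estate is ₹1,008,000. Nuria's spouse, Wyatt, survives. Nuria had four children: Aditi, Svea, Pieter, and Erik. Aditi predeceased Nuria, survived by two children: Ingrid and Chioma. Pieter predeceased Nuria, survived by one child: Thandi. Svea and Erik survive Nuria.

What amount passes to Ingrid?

Ingrid receives ₹84,000.

Wyatt takes one-half of ₹1,008,000 = ₹504,000. The remaining ₹504,000 passes to the descendants.
The descendants' portion (₹504,000) is divided at the children's generation into 4 shares of ₹126,000. Svea and Erik each take ₹126,000. The 2 shares of the deceased (Aditi and Pieter) are combined into a pool of ₹252,000.
That pool (₹252,000) is divided at the grandchildren's generation equally among Ingrid, Chioma, and Thandi: ₹84,000 each.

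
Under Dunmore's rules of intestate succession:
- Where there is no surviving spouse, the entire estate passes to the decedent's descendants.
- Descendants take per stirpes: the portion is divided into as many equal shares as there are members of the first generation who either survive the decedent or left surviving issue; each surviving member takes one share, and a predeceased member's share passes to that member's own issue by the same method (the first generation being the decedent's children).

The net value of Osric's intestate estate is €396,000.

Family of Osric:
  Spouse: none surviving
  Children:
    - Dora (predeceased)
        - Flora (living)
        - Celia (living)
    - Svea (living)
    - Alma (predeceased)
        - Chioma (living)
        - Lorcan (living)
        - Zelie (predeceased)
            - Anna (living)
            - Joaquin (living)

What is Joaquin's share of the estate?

The entire €396,000 passes to the descendants.
That amount (€396,000) is divided into 3 shares of €132,000: Svea takes €132,000; Dora's €132,000 share passes to Dora's issue; Alma's €132,000 share passes to Alma's issue.
Dora's share (€132,000) is divided into 2 shares of €66,000: Flora and Celia each take €66,000.
Alma's share (€132,000) is divided into 3 shares of €44,000: Chioma and Lorcan each take €44,000; Zelie's €44,000 share passes to Zelie's issue.
Zelie's share (€44,000) is divided into 2 shares of €22,000: Anna and Joaquin each take €22,000.

Joaquin receives €22,000.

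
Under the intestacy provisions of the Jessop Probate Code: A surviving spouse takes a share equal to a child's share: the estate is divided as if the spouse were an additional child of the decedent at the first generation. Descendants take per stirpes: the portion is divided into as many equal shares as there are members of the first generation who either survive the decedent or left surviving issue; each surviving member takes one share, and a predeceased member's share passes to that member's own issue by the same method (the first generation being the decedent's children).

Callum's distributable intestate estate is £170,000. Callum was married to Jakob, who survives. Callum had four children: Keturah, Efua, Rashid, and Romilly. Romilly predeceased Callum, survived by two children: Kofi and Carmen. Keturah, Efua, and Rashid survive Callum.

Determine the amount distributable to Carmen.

Carmen receives £17,000.

The spouse counts as an additional share at the children's level, so there are 5 primary shares of £34,000. Jakob takes one such share (£34,000).
The children's combined portion (£136,000) is divided into 4 shares of £34,000: Keturah, Efua, and Rashid each take £34,000; Romilly's £34,000 share passes to Romilly's issue.
Romilly's share (£34,000) is divided into 2 shares of £17,000: Kofi and Carmen each take £17,000.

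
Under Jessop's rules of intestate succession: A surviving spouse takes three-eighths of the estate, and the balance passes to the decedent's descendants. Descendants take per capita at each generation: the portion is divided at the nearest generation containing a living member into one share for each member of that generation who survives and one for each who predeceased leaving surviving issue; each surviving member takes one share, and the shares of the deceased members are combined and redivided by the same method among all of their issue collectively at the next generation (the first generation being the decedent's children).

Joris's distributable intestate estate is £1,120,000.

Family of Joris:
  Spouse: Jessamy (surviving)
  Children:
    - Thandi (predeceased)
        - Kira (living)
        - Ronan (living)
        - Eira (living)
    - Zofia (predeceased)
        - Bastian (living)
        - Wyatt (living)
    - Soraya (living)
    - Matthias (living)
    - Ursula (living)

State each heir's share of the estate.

Jessamy: £420,000; Kira: £56,000; Ronan: £56,000; Eira: £56,000; Bastian: £56,000; Wyatt: £56,000; Soraya: £140,000; Matthias: £140,000; Ursula: £140,000

Jessamy takes three-eighths of £1,120,000 = £420,000. The remaining £700,000 passes to the descendants.
The descendants' portion (£700,000) is divided at the children's generation into 5 shares of £140,000. Soraya, Matthias, and Ursula each take £140,000. The 2 shares of the deceased (Thandi and Zofia) are combined into a pool of £280,000.
That pool (£280,000) is divided at the grandchildren's generation equally among Kira, Ronan, Eira, Bastian, and Wyatt: £56,000 each.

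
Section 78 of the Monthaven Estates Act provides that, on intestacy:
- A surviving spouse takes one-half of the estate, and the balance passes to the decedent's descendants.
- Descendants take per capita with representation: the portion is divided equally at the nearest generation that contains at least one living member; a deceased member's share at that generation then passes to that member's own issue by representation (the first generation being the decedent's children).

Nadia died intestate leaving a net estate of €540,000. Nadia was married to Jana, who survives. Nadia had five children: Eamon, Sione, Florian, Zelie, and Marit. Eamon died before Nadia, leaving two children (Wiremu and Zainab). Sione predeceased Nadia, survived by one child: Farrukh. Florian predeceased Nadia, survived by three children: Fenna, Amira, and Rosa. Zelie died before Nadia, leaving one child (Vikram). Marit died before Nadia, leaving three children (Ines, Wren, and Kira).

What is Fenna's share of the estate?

Jana takes one-half of €540,000 = €270,000. The remaining €270,000 passes to the descendants.
No child survives, so the initial division is made at the grandchildren's generation.
The descendants' portion (€270,000) is divided into 10 shares of €27,000: Wiremu, Zainab, Farrukh, Fenna, Amira, Rosa, Vikram, Ines, Wren, and Kira each take €27,000.

Fenna receives €27,000.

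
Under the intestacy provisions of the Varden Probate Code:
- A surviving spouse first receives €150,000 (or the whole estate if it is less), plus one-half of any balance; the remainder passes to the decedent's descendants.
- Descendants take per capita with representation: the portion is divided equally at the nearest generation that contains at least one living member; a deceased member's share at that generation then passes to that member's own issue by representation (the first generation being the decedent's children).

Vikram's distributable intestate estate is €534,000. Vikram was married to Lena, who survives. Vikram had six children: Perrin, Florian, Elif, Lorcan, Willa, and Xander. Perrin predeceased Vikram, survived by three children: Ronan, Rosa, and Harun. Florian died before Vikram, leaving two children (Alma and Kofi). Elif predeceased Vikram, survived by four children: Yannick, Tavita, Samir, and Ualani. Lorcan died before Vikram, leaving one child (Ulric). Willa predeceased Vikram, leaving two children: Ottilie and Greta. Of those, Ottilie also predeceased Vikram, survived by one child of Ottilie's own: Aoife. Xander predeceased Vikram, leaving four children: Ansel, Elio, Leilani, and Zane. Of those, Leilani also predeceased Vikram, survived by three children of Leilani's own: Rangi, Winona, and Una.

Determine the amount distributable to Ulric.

Ulric receives €12,000.

Lena first takes €150,000, leaving a balance of €384,000. Lena then takes one-half of the balance (€192,000), for a total of €342,000. The remaining €192,000 passes to the descendants.
No child survives, so the initial division is made at the grandchildren's generation.
The descendants' portion (€192,000) is divided into 16 shares of €12,000: Ronan, Rosa, Harun, Alma, Kofi, Yannick, Tavita, Samir, Ualani, Ulric, Greta, Ansel, Elio, and Zane each take €12,000; Ottilie's €12,000 share passes to Ottilie's issue; Leilani's €12,000 share passes to Leilani's issue.
Ottilie's share (€12,000) passes entirely to Aoife.
Leilani's share (€12,000) is divided into 3 shares of €4,000: Rangi, Winona, and Una each take €4,000.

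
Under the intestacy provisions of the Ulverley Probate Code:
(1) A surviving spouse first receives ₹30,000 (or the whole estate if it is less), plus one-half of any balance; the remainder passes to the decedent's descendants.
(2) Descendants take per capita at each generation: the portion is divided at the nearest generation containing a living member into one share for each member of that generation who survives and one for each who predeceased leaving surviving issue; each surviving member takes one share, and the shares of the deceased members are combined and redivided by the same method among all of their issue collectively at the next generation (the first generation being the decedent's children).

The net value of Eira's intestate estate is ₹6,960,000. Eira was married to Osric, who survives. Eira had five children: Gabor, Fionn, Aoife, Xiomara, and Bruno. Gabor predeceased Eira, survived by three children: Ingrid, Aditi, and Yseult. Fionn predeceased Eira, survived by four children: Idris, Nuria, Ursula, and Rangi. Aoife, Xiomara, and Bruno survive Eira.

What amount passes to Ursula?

Osric first takes ₹30,000, leaving a balance of ₹6,930,000. Osric then takes one-half of the balance (₹3,465,000), for a total of ₹3,495,000. The remaining ₹3,465,000 passes to the descendants.
The descendants' portion (₹3,465,000) is divided at the children's generation into 5 shares of ₹693,000. Aoife, Xiomara, and Bruno each take ₹693,000. The 2 shares of the deceased (Gabor and Fionn) are combined into a pool of ₹1,386,000.
That pool (₹1,386,000) is divided at the grandchildren's generation equally among Ingrid, Aditi, Yseult, Idris, Nuria, Ursula, and Rangi: ₹198,000 each.

Ursula receives ₹198,000.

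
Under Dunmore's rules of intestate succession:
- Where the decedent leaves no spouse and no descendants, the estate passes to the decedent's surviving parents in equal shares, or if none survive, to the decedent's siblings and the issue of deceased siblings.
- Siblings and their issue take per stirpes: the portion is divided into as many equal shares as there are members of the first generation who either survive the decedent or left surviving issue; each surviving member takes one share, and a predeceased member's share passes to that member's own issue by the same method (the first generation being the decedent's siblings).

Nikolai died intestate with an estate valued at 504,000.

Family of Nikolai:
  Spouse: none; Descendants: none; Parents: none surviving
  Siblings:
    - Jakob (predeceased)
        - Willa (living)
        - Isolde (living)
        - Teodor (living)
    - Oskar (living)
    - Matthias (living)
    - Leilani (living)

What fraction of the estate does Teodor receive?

Teodor receives 1/12 of the estate.

The entire 504,000 passes to the siblings and their issue.
That amount (504,000) is divided into 4 shares of 126,000: Oskar, Matthias, and Leilani each take 126,000; Jakob's 126,000 share passes to Jakob's issue.
Jakob's share (126,000) is divided into 3 shares of 42,000: Willa, Isolde, and Teodor each take 42,000.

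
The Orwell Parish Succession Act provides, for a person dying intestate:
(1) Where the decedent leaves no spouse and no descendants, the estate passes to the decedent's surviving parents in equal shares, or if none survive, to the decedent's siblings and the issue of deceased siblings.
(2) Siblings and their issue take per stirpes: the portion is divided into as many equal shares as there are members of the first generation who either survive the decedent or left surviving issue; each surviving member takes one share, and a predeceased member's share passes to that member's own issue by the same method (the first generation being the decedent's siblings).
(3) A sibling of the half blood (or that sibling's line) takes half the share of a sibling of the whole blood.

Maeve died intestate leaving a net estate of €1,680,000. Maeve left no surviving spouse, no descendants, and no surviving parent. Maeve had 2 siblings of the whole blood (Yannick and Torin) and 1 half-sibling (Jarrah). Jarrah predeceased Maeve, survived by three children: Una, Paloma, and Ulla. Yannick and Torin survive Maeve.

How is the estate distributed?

The entire €1,680,000 passes to the siblings and their issue.
Counting each half-blood sibling's line as half a unit, there are 5/2 units in €1,680,000, so one unit is €672,000. Whole-blood lines (Yannick and Torin) take €672,000 each; half-blood lines (Jarrah) take €336,000 each.
Jarrah's share (€336,000) is divided into 3 shares of €112,000: Una, Paloma, and Ulla each take €112,000.

Una: €112,000; Paloma: €112,000; Ulla: €112,000; Yannick: €672,000; Torin: €672,000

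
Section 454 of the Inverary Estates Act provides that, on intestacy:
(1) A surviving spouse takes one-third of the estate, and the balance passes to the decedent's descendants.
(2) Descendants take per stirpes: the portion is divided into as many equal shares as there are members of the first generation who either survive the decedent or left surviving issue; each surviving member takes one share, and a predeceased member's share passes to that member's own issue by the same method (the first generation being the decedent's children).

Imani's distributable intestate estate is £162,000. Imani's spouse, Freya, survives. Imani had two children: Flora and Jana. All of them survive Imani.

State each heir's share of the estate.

Freya: £54,000; Flora: £54,000; Jana: £54,000

Freya takes one-third of £162,000 = £54,000. The remaining £108,000 passes to the descendants.
The descendants' portion (£108,000) is divided into 2 shares of £54,000: Flora and Jana each take £54,000.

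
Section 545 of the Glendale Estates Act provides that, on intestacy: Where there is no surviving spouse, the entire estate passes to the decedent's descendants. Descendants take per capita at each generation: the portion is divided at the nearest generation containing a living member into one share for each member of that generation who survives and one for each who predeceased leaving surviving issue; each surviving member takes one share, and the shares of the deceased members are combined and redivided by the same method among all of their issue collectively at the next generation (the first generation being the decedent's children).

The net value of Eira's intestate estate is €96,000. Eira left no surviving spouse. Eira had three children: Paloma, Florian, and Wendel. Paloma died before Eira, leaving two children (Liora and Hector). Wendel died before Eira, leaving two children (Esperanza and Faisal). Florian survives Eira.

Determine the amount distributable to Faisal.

Faisal receives €16,000.

The entire €96,000 passes to the descendants.
That amount (€96,000) is divided at the children's generation into 3 shares of €32,000. Florian takes €32,000. The 2 shares of the deceased (Paloma and Wendel) are combined into a pool of €64,000.
That pool (€64,000) is divided at the grandchildren's generation equally among Liora, Hector, Esperanza, and Faisal: €16,000 each.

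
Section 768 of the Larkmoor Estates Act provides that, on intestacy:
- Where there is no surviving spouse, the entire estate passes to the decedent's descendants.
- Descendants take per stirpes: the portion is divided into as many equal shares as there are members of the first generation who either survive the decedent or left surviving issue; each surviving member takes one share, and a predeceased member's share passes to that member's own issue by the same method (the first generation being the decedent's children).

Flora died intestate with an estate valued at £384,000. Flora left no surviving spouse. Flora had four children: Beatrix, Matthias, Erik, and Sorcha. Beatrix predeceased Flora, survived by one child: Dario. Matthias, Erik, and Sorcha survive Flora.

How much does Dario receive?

The entire £384,000 passes to the descendants.
That amount (£384,000) is divided into 4 shares of £96,000: Matthias, Erik, and Sorcha each take £96,000; Beatrix's £96,000 share passes to Beatrix's issue.
Beatrix's share (£96,000) passes entirely to Dario.

Dario receives £96,000.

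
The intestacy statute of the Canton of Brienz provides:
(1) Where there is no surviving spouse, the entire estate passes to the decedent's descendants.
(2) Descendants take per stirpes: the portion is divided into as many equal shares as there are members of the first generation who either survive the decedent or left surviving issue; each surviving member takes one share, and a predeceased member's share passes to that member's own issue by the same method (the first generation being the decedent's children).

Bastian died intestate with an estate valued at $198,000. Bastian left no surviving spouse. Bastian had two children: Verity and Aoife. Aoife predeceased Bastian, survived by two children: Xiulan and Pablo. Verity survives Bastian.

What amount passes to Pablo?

The entire $198,000 passes to the descendants.
That amount ($198,000) is divided into 2 shares of $99,000: Verity takes $99,000; Aoife's $99,000 share passes to Aoife's issue.
Aoife's share ($99,000) is divided into 2 shares of $49,500: Xiulan and Pablo each take $49,500.

Pablo receives $49,500.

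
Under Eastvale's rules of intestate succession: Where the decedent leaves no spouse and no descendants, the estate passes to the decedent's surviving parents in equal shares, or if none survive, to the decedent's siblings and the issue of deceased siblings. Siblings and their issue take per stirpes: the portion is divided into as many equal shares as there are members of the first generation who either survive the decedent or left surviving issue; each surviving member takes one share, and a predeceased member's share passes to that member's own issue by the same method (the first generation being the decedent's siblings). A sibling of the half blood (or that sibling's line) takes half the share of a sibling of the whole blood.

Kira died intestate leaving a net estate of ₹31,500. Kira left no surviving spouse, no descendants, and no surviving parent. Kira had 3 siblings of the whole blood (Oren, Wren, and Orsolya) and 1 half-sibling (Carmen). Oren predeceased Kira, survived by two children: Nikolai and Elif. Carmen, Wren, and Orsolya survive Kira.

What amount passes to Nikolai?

The entire ₹31,500 passes to the siblings and their issue.
Counting each half-blood sibling's line as half a unit, there are 7/2 units in ₹31,500, so one unit is ₹9,000. Whole-blood lines (Oren, Wren, and Orsolya) take ₹9,000 each; half-blood lines (Carmen) take ₹4,500 each.
Oren's share (₹9,000) is divided into 2 shares of ₹4,500: Nikolai and Elif each take ₹4,500.

Nikolai receives ₹4,500.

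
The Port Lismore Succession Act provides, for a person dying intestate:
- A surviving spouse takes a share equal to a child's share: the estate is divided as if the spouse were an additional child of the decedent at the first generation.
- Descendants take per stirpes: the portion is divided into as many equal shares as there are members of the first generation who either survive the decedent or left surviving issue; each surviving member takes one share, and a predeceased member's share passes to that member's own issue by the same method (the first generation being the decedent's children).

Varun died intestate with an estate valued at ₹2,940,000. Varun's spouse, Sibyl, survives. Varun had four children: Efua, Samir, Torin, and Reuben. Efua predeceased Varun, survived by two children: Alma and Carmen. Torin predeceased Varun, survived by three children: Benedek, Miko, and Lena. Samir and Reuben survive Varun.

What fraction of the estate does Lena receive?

Lena receives 1/15 of the estate.

The spouse counts as an additional share at the children's level, so there are 5 primary shares of ₹588,000. Sibyl takes one such share (₹588,000).
The children's combined portion (₹2,352,000) is divided into 4 shares of ₹588,000: Samir and Reuben each take ₹588,000; Efua's ₹588,000 share passes to Efua's issue; Torin's ₹588,000 share passes to Torin's issue.
Efua's share (₹588,000) is divided into 2 shares of ₹294,000: Alma and Carmen each take ₹294,000.
Torin's share (₹588,000) is divided into 3 shares of ₹196,000: Benedek, Miko, and Lena each take ₹196,000.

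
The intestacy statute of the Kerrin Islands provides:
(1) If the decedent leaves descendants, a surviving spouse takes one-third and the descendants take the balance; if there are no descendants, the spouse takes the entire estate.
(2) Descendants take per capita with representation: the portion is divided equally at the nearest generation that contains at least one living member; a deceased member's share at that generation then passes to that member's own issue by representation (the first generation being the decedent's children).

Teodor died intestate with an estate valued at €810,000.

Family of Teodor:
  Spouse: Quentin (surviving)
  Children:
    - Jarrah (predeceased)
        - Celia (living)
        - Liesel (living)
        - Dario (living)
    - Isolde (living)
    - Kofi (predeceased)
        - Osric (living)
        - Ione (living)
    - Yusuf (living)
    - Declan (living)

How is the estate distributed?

Quentin takes one-third of €810,000 = €270,000. The remaining €540,000 passes to the descendants.
The descendants' portion (€540,000) is divided into 5 shares of €108,000: Isolde, Yusuf, and Declan each take €108,000; Jarrah's €108,000 share passes to Jarrah's issue; Kofi's €108,000 share passes to Kofi's issue.
Jarrah's share (€108,000) is divided into 3 shares of €36,000: Celia, Liesel, and Dario each take €36,000.
Kofi's share (€108,000) is divided into 2 shares of €54,000: Osric and Ione each take €54,000.

Quentin: €270,000; Celia: €36,000; Liesel: €36,000; Dario: €36,000; Isolde: €108,000; Osric: €54,000; Ione: €54,000; Yusuf: €108,000; Declan: €108,000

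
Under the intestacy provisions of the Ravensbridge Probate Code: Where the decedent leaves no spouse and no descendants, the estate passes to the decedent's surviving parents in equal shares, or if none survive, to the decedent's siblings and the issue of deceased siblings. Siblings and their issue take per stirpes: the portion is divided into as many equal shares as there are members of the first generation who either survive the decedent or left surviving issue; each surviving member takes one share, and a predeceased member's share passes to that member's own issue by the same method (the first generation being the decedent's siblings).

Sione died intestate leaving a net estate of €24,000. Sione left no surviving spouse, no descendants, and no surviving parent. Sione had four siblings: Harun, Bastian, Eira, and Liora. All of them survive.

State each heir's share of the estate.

Harun: €6,000; Bastian: €6,000; Eira: €6,000; Liora: €6,000

The entire €24,000 passes to the siblings and their issue.
That amount (€24,000) is divided into 4 shares of €6,000: Harun, Bastian, Eira, and Liora each take €6,000.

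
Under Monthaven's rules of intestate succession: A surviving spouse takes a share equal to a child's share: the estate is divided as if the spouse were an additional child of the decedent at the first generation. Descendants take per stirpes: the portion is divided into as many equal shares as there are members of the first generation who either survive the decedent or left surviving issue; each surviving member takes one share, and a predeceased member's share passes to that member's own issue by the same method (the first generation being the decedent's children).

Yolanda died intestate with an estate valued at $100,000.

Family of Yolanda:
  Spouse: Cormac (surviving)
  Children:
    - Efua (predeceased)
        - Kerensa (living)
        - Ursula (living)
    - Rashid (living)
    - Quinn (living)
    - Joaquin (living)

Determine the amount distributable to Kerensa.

Kerensa receives $10,000.

The spouse counts as an additional share at the children's level, so there are 5 primary shares of $20,000. Cormac takes one such share ($20,000).
The children's combined portion ($80,000) is divided into 4 shares of $20,000: Rashid, Quinn, and Joaquin each take $20,000; Efua's $20,000 share passes to Efua's issue.
Efua's share ($20,000) is divided into 2 shares of $10,000: Kerensa and Ursula each take $10,000.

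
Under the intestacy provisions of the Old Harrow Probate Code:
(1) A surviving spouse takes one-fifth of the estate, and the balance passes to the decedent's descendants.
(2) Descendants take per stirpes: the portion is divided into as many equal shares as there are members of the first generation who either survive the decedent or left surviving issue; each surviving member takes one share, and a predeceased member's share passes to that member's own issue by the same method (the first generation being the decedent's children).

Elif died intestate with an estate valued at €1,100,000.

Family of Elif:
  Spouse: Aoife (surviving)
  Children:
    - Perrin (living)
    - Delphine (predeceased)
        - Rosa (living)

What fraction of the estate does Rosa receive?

Rosa receives 2/5 of the estate.

Aoife takes one-fifth of €1,100,000 = €220,000. The remaining €880,000 passes to the descendants.
The descendants' portion (€880,000) is divided into 2 shares of €440,000: Perrin takes €440,000; Delphine's €440,000 share passes to Delphine's issue.
Delphine's share (€440,000) passes entirely to Rosa.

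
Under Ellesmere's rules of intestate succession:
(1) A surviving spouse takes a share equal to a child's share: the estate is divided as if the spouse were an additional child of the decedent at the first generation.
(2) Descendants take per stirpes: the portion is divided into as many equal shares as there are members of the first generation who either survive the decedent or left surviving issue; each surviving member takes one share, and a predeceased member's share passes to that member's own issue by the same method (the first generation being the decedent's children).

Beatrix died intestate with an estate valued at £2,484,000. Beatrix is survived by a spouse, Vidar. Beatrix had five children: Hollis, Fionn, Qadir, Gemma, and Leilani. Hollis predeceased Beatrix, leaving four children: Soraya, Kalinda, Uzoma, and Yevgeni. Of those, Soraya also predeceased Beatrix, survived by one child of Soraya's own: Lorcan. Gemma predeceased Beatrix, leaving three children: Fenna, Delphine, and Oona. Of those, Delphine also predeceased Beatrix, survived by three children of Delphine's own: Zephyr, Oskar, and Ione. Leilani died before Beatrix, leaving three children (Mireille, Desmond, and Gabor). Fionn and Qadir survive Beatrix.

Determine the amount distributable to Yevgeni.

Yevgeni receives £103,500.

The spouse counts as an additional share at the children's level, so there are 6 primary shares of £414,000. Vidar takes one such share (£414,000).
The children's combined portion (£2,070,000) is divided into 5 shares of £414,000: Fionn and Qadir each take £414,000; Hollis's £414,000 share passes to Hollis's issue; Gemma's £414,000 share passes to Gemma's issue; Leilani's £414,000 share passes to Leilani's issue.
Hollis's share (£414,000) is divided into 4 shares of £103,500: Kalinda, Uzoma, and Yevgeni each take £103,500; Soraya's £103,500 share passes to Soraya's issue.
Soraya's share (£103,500) passes entirely to Lorcan.
Gemma's share (£414,000) is divided into 3 shares of £138,000: Fenna and Oona each take £138,000; Delphine's £138,000 share passes to Delphine's issue.
Delphine's share (£138,000) is divided into 3 shares of £46,000: Zephyr, Oskar, and Ione each take £46,000.
Leilani's share (£414,000) is divided into 3 shares of £138,000: Mireille, Desmond, and Gabor each take £138,000.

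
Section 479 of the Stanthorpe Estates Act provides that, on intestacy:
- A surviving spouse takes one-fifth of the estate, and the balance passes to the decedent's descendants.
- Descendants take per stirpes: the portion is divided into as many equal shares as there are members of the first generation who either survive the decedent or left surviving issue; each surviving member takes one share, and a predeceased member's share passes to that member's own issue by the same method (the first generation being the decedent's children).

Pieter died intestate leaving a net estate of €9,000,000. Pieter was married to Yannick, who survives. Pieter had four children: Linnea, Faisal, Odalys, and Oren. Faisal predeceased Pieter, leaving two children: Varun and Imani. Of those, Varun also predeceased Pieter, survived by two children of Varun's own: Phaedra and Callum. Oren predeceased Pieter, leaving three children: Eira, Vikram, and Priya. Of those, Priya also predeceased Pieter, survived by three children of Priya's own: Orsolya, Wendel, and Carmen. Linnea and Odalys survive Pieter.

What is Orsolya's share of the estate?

Orsolya receives €200,000.

Yannick takes one-fifth of €9,000,000 = €1,800,000. The remaining €7,200,000 passes to the descendants.
The descendants' portion (€7,200,000) is divided into 4 shares of €1,800,000: Linnea and Odalys each take €1,800,000; Faisal's €1,800,000 share passes to Faisal's issue; Oren's €1,800,000 share passes to Oren's issue.
Faisal's share (€1,800,000) is divided into 2 shares of €900,000: Imani takes €900,000; Varun's €900,000 share passes to Varun's issue.
Varun's share (€900,000) is divided into 2 shares of €450,000: Phaedra and Callum each take €450,000.
Oren's share (€1,800,000) is divided into 3 shares of €600,000: Eira and Vikram each take €600,000; Priya's €600,000 share passes to Priya's issue.
Priya's share (€600,000) is divided into 3 shares of €200,000: Orsolya, Wendel, and Carmen each take €200,000.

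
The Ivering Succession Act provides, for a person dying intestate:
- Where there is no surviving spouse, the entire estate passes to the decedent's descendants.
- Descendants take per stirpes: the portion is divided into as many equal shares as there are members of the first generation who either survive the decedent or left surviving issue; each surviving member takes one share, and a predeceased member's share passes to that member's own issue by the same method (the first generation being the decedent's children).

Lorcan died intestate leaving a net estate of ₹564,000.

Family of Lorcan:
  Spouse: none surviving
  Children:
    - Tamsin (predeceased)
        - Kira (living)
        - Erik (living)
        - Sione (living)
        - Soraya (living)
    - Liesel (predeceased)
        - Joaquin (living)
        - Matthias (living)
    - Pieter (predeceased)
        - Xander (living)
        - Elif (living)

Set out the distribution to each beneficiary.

The entire ₹564,000 passes to the descendants.
That amount (₹564,000) is divided into 3 shares of ₹188,000: Tamsin's ₹188,000 share passes to Tamsin's issue; Liesel's ₹188,000 share passes to Liesel's issue; Pieter's ₹188,000 share passes to Pieter's issue.
Tamsin's share (₹188,000) is divided into 4 shares of ₹47,000: Kira, Erik, Sione, and Soraya each take ₹47,000.
Liesel's share (₹188,000) is divided into 2 shares of ₹94,000: Joaquin and Matthias each take ₹94,000.
Pieter's share (₹188,000) is divided into 2 shares of ₹94,000: Xander and Elif each take ₹94,000.

Kira: ₹47,000; Erik: ₹47,000; Sione: ₹47,000; Soraya: ₹47,000; Joaquin: ₹94,000; Matthias: ₹94,000; Xander: ₹94,000; Elif: ₹94,000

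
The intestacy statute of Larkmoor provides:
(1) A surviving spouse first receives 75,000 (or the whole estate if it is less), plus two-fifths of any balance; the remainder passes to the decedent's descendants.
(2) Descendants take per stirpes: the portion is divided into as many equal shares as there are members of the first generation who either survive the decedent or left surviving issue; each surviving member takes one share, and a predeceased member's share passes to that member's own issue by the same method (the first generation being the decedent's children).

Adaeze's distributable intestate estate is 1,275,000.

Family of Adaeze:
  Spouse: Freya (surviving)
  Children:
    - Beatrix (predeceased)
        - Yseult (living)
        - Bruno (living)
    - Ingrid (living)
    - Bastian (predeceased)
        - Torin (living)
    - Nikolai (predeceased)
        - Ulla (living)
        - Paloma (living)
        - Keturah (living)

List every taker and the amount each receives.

Freya first takes 75,000, leaving a balance of 1,200,000. Freya then takes two-fifths of the balance (480,000), for a total of 555,000. The remaining 720,000 passes to the descendants.
The descendants' portion (720,000) is divided into 4 shares of 180,000: Ingrid takes 180,000; Beatrix's 180,000 share passes to Beatrix's issue; Bastian's 180,000 share passes to Bastian's issue; Nikolai's 180,000 share passes to Nikolai's issue.
Beatrix's share (180,000) is divided into 2 shares of 90,000: Yseult and Bruno each take 90,000.
Bastian's share (180,000) passes entirely to Torin.
Nikolai's share (180,000) is divided into 3 shares of 60,000: Ulla, Paloma, and Keturah each take 60,000.

Freya: 555,000; Yseult: 90,000; Bruno: 90,000; Ingrid: 180,000; Torin: 180,000; Ulla: 60,000; Paloma: 60,000; Keturah: 60,000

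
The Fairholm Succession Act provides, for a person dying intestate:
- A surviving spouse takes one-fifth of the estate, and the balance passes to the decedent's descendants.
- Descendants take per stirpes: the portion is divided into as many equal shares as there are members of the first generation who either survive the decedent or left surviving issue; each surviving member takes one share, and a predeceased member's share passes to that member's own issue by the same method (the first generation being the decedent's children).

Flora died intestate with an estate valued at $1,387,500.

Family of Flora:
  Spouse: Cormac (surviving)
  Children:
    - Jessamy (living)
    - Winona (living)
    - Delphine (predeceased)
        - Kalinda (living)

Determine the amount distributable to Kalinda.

Kalinda receives $370,000.

Cormac takes one-fifth of $1,387,500 = $277,500. The remaining $1,110,000 passes to the descendants.
The descendants' portion ($1,110,000) is divided into 3 shares of $370,000: Jessamy and Winona each take $370,000; Delphine's $370,000 share passes to Delphine's issue.
Delphine's share ($370,000) passes entirely to Kalinda.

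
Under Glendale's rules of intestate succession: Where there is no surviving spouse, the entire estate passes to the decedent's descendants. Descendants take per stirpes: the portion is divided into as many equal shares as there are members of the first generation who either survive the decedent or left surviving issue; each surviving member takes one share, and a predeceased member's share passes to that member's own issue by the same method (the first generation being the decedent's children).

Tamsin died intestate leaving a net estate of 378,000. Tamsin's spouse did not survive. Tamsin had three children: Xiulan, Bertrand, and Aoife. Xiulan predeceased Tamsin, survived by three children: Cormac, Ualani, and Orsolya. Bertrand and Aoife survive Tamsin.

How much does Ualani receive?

The entire 378,000 passes to the descendants.
That amount (378,000) is divided into 3 shares of 126,000: Bertrand and Aoife each take 126,000; Xiulan's 126,000 share passes to Xiulan's issue.
Xiulan's share (126,000) is divided into 3 shares of 42,000: Cormac, Ualani, and Orsolya each take 42,000.

Ualani receives 42,000.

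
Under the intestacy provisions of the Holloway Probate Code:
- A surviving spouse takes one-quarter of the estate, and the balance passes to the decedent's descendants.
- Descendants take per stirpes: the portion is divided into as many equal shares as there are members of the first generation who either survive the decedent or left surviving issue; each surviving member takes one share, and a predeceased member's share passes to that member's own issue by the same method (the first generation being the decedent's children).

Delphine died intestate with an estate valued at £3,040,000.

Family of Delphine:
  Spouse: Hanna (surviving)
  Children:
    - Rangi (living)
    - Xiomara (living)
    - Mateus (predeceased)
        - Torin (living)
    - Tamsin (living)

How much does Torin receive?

Torin receives £570,000.

Hanna takes one-quarter of £3,040,000 = £760,000. The remaining £2,280,000 passes to the descendants.
The descendants' portion (£2,280,000) is divided into 4 shares of £570,000: Rangi, Xiomara, and Tamsin each take £570,000; Mateus's £570,000 share passes to Mateus's issue.
Mateus's share (£570,000) passes entirely to Torin.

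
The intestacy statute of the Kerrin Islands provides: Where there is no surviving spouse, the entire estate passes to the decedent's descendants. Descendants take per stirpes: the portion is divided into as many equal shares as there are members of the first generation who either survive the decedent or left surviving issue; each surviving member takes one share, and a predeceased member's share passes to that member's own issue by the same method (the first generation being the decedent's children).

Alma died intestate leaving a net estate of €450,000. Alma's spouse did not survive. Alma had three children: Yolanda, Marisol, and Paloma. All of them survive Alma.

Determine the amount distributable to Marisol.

Marisol receives €150,000.

The entire €450,000 passes to the descendants.
That amount (€450,000) is divided into 3 shares of €150,000: Yolanda, Marisol, and Paloma each take €150,000.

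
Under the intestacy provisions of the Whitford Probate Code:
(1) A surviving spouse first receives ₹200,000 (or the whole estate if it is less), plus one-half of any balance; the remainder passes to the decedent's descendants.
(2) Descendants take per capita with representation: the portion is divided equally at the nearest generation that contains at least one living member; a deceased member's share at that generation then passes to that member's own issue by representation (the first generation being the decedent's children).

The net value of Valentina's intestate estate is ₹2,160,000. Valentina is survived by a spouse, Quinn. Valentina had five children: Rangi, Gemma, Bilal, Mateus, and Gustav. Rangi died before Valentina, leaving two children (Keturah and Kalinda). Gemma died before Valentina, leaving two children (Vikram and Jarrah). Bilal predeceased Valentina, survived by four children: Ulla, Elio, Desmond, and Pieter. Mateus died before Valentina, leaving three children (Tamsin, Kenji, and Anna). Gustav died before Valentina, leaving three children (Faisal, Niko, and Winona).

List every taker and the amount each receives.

Quinn first takes ₹200,000, leaving a balance of ₹1,960,000. Quinn then takes one-half of the balance (₹980,000), for a total of ₹1,180,000. The remaining ₹980,000 passes to the descendants.
No child survives, so the initial division is made at the grandchildren's generation.
The descendants' portion (₹980,000) is divided into 14 shares of ₹70,000: Keturah, Kalinda, Vikram, Jarrah, Ulla, Elio, Desmond, Pieter, Tamsin, Kenji, Anna, Faisal, Niko, and Winona each take ₹70,000.

Quinn: ₹1,180,000; Keturah: ₹70,000; Kalinda: ₹70,000; Vikram: ₹70,000; Jarrah: ₹70,000; Ulla: ₹70,000; Elio: ₹70,000; Desmond: ₹70,000; Pieter: ₹70,000; Tamsin: ₹70,000; Kenji: ₹70,000; Anna: ₹70,000; Faisal: ₹70,000; Niko: ₹70,000; Winona: ₹70,000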